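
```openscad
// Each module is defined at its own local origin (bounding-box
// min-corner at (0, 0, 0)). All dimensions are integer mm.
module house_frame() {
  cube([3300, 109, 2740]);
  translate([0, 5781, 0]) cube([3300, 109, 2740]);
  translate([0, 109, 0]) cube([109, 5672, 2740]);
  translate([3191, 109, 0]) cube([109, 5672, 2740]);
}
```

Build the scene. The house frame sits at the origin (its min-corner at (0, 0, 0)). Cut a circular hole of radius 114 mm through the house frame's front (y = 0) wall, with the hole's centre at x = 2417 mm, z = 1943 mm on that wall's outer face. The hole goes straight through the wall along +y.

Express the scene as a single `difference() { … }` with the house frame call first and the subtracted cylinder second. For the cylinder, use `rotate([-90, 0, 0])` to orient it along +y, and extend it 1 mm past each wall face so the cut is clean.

difference() {
  house_frame();
  translate([2417, -1, 1943]) rotate([-90, 0, 0]) cylinder(h = 111, r = 114);
}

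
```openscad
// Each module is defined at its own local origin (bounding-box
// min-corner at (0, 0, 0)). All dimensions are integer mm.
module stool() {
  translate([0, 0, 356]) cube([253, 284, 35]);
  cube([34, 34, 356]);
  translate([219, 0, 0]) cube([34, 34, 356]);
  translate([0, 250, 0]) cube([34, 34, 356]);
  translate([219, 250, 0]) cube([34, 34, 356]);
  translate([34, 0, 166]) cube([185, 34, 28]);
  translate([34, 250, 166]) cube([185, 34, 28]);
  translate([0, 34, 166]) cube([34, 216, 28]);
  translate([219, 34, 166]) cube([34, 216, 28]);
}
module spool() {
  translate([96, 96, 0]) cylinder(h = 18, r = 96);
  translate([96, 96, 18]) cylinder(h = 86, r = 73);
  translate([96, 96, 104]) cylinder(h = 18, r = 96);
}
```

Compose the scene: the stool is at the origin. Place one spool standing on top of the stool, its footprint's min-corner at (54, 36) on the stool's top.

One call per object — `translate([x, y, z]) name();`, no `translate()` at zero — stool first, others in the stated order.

stool();
translate([54, 36, 391]) spool();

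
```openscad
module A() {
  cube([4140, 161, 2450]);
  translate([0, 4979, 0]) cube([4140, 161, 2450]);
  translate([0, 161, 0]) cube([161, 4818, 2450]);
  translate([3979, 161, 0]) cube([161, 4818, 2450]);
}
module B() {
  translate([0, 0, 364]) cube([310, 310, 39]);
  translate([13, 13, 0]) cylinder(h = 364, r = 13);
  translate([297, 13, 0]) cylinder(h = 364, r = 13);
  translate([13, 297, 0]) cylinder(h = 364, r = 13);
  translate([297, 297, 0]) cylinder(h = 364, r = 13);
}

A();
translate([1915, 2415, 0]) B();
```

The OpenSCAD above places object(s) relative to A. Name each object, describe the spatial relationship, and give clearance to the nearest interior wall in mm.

A is a house frame. B is a stool. The stool sits inside the house frame, centred. The clearance to the nearest interior wall is 1754 mm.

Clearances: x = 1754, y = 2254; minimum 1754 mm.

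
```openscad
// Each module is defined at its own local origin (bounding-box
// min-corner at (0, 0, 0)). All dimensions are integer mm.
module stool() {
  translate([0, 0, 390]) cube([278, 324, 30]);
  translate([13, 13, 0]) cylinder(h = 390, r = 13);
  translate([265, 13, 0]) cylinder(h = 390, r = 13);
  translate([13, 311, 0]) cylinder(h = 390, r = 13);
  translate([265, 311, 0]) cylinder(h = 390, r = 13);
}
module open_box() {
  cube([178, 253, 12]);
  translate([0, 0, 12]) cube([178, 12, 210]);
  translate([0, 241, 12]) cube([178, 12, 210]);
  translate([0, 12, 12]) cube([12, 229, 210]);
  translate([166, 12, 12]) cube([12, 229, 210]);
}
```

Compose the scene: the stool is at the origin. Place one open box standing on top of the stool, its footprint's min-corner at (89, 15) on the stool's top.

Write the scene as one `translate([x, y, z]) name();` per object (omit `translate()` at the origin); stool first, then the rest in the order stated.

stool();
translate([89, 15, 420]) open_box();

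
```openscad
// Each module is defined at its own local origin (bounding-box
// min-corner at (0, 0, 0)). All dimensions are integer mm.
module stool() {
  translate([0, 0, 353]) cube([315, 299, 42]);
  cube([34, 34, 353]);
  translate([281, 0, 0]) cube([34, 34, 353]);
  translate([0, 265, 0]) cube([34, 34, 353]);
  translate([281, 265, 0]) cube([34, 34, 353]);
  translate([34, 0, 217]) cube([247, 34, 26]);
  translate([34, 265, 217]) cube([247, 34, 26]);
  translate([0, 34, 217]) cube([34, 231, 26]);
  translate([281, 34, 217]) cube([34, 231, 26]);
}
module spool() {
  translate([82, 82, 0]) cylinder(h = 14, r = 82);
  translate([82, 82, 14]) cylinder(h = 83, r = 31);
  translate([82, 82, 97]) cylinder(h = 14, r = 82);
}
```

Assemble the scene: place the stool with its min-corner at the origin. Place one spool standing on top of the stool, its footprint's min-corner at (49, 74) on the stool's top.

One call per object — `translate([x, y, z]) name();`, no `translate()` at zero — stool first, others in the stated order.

stool();
translate([49, 74, 395]) spool();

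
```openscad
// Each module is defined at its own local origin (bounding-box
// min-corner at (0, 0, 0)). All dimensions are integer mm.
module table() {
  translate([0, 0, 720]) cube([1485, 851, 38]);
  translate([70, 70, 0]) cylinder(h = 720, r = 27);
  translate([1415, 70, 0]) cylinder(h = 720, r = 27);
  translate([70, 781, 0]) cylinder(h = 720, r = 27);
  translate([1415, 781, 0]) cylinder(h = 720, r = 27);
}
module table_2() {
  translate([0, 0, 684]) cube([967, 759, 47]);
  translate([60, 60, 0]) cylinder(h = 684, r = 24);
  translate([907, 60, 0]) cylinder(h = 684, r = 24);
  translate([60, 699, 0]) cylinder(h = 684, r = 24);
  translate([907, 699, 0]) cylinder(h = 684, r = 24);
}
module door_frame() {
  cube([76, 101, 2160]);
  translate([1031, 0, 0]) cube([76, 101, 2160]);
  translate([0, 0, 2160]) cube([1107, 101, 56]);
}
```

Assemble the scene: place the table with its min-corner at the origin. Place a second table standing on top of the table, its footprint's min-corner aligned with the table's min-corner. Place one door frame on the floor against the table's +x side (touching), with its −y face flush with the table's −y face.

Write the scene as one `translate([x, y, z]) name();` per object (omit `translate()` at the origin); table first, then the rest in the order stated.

table();
translate([0, 0, 758]) table_2();
translate([1485, 0, 0]) door_frame();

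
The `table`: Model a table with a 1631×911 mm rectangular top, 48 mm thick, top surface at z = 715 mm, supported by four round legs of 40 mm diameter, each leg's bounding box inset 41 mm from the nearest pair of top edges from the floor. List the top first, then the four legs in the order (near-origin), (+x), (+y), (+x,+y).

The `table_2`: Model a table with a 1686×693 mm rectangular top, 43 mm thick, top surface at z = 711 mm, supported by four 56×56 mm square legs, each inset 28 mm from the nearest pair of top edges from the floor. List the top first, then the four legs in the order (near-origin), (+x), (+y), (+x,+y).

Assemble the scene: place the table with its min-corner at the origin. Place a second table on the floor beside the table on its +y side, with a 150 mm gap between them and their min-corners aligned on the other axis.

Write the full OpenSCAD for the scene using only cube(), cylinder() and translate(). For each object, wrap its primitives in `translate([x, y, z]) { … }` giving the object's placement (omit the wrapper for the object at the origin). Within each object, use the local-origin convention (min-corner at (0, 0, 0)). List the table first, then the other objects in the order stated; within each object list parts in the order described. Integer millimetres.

translate([0, 0, 667]) cube([1631, 911, 48]);
translate([61, 61, 0]) cylinder(h = 667, r = 20);
translate([1570, 61, 0]) cylinder(h = 667, r = 20);
translate([61, 850, 0]) cylinder(h = 667, r = 20);
translate([1570, 850, 0]) cylinder(h = 667, r = 20);
translate([0, 1061, 0]) {
  translate([0, 0, 668]) cube([1686, 693, 43]);
  translate([28, 28, 0]) cube([56, 56, 668]);
  translate([1602, 28, 0]) cube([56, 56, 668]);
  translate([28, 609, 0]) cube([56, 56, 668]);
  translate([1602, 609, 0]) cube([56, 56, 668]);
}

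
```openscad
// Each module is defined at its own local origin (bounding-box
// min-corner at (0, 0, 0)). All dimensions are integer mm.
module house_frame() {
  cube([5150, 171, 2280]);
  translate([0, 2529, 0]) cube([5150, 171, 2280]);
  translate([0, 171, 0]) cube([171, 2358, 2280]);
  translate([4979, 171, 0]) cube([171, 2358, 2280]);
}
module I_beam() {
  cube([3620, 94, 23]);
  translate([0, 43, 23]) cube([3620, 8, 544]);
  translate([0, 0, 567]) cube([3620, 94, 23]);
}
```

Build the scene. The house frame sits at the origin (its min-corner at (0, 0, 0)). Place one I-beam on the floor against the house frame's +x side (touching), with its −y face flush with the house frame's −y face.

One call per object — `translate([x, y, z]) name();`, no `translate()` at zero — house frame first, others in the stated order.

house_frame();
translate([5150, 0, 0]) I_beam();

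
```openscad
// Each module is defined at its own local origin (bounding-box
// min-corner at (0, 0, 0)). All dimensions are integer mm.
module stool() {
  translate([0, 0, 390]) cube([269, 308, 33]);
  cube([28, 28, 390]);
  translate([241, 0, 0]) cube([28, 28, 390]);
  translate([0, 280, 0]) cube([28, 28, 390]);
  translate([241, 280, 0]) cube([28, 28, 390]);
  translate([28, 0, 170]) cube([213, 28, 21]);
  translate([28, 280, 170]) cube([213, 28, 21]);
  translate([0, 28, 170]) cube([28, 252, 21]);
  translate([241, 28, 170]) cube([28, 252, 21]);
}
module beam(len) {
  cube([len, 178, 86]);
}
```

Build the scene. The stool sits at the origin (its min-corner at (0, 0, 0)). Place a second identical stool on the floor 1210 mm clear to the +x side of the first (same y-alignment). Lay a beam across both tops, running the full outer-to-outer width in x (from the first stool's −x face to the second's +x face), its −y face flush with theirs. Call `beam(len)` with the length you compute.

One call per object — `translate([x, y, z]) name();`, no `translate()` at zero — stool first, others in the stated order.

stool();
translate([1479, 0, 0]) stool();
translate([0, 0, 423]) beam(1748);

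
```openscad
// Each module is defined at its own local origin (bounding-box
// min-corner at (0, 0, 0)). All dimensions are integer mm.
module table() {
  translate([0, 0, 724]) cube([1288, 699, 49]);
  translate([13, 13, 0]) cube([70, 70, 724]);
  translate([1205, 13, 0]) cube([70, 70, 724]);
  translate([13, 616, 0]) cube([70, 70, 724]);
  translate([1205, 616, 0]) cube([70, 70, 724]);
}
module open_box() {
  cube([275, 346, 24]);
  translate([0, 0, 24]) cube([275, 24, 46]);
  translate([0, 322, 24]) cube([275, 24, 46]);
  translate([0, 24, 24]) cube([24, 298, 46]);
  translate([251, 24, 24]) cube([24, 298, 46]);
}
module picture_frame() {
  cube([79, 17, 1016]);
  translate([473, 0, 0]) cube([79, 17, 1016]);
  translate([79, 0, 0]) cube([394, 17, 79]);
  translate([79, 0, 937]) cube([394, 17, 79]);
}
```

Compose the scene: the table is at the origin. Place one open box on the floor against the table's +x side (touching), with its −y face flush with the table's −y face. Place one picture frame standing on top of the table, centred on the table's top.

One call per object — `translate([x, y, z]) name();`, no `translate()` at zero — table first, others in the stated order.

table();
translate([1288, 0, 0]) open_box();
translate([368, 341, 773]) picture_frame();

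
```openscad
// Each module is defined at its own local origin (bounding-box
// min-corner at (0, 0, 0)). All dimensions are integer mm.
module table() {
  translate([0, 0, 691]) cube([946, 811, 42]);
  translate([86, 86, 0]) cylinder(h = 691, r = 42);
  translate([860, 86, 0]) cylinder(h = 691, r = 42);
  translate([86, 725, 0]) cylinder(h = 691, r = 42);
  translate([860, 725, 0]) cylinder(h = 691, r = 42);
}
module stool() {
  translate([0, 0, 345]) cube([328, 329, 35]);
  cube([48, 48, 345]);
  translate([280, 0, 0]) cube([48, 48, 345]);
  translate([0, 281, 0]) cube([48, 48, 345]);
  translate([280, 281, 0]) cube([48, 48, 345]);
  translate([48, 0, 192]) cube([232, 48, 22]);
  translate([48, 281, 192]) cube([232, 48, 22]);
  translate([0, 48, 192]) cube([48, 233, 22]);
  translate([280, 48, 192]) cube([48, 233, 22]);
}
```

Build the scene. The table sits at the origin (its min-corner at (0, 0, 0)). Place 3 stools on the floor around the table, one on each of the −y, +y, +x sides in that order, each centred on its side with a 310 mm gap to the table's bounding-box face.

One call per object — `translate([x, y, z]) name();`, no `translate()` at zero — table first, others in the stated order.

table();
translate([309, -639, 0]) stool();
translate([309, 1121, 0]) stool();
translate([1256, 241, 0]) stool();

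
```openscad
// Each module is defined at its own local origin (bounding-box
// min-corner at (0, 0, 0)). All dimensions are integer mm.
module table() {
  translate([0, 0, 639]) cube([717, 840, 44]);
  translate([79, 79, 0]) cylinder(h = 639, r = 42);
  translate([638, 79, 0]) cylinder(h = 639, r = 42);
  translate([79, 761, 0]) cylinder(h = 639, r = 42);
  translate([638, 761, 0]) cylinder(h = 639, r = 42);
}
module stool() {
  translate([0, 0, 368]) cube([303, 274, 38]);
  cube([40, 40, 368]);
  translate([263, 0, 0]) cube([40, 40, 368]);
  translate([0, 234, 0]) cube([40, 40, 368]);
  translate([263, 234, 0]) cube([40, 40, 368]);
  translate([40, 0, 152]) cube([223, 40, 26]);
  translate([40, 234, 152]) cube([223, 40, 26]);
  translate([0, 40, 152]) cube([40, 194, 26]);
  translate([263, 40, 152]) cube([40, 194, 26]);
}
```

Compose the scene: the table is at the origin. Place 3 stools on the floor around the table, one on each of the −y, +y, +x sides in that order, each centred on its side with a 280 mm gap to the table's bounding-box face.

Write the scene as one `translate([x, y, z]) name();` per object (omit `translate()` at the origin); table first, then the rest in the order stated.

table();
translate([207, -554, 0]) stool();
translate([207, 1120, 0]) stool();
translate([997, 283, 0]) stool();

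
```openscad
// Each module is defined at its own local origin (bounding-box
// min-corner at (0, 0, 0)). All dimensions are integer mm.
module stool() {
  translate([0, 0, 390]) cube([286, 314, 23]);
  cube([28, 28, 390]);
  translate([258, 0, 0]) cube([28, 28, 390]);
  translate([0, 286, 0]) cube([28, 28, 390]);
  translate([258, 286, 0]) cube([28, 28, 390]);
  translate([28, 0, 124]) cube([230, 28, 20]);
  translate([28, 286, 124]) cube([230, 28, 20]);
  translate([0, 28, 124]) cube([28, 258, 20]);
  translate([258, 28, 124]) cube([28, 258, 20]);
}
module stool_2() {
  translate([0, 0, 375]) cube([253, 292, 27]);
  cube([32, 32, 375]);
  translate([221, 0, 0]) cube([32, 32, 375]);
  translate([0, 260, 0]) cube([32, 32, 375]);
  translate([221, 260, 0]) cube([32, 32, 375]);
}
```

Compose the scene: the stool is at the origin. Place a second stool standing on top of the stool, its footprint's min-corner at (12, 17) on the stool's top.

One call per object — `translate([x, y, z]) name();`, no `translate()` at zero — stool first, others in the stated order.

stool();
translate([12, 17, 413]) stool_2();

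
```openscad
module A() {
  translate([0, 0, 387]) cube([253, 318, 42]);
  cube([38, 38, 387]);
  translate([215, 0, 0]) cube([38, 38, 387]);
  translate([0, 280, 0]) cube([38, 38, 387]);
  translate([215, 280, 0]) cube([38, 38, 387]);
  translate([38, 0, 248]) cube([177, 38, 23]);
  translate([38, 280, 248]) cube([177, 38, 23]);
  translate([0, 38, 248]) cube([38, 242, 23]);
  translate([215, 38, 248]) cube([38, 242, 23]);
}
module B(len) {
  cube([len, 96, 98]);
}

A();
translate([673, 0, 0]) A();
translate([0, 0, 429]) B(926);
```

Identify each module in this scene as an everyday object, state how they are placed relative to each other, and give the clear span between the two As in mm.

A is a stool. B is a beam. A beam spans the tops of two stools. The clear span between the two stools is 420 mm.

Second stool starts at x = 673; first ends at x = 253; clear span = 673 − 253 = 420 mm.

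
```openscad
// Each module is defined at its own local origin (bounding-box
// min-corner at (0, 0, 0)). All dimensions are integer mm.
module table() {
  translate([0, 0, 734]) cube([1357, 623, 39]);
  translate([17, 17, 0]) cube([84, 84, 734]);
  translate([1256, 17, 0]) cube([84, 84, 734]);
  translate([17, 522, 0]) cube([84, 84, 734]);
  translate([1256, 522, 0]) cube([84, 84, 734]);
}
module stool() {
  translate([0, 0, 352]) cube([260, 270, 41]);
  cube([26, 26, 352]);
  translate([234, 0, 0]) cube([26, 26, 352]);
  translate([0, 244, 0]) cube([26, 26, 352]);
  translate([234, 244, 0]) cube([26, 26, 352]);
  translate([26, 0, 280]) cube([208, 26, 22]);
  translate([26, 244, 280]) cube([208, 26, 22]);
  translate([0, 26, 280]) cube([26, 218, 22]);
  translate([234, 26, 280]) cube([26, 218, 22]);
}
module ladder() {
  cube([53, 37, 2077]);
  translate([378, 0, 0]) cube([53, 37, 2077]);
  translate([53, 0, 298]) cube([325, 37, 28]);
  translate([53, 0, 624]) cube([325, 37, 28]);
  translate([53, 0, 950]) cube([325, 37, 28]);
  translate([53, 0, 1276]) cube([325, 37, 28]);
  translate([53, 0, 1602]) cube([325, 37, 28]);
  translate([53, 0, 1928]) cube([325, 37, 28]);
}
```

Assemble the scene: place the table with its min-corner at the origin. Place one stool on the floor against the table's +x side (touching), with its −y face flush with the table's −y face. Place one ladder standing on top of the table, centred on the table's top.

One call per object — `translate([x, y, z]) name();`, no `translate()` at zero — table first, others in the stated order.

table();
translate([1357, 0, 0]) stool();
translate([463, 293, 773]) ladder();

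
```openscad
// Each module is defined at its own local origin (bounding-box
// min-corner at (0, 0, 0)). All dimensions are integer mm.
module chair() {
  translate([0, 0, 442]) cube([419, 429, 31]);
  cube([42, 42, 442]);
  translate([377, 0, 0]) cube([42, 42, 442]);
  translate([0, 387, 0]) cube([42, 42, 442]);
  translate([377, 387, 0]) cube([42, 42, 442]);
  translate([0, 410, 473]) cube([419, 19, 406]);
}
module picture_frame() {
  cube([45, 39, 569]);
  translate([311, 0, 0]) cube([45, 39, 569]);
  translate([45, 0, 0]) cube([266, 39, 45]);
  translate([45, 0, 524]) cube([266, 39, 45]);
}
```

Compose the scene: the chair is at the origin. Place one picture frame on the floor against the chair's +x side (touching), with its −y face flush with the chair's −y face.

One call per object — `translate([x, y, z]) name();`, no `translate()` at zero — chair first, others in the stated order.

chair();
translate([419, 0, 0]) picture_frame();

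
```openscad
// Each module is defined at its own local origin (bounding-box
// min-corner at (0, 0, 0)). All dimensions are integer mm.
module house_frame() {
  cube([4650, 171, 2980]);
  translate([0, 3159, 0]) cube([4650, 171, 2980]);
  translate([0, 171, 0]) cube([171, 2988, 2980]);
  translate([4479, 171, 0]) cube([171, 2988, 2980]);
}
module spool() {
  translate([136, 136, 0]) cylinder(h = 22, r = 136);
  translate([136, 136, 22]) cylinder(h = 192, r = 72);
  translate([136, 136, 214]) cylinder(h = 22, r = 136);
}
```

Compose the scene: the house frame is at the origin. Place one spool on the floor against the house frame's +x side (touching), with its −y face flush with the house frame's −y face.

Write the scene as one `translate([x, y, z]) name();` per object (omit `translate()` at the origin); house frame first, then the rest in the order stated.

house_frame();
translate([4650, 0, 0]) spool();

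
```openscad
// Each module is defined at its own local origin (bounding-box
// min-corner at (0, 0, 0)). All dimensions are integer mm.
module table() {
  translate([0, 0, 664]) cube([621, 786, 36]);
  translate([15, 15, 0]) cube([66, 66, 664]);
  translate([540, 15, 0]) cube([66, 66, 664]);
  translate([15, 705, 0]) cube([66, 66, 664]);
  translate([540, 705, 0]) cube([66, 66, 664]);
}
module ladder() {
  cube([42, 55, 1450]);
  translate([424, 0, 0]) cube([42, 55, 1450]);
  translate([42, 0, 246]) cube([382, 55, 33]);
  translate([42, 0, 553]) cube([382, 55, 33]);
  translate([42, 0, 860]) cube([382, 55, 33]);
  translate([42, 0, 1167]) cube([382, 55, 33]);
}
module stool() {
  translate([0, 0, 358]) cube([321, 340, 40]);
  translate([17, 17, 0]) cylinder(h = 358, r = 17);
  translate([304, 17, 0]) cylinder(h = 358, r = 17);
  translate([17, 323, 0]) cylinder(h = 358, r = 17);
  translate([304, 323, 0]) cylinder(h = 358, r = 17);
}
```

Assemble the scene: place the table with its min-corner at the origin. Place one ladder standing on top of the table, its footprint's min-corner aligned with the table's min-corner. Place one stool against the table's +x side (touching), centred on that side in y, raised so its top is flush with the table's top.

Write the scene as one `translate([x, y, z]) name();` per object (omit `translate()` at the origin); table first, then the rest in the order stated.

table();
translate([0, 0, 700]) ladder();
translate([621, 223, 302]) stool();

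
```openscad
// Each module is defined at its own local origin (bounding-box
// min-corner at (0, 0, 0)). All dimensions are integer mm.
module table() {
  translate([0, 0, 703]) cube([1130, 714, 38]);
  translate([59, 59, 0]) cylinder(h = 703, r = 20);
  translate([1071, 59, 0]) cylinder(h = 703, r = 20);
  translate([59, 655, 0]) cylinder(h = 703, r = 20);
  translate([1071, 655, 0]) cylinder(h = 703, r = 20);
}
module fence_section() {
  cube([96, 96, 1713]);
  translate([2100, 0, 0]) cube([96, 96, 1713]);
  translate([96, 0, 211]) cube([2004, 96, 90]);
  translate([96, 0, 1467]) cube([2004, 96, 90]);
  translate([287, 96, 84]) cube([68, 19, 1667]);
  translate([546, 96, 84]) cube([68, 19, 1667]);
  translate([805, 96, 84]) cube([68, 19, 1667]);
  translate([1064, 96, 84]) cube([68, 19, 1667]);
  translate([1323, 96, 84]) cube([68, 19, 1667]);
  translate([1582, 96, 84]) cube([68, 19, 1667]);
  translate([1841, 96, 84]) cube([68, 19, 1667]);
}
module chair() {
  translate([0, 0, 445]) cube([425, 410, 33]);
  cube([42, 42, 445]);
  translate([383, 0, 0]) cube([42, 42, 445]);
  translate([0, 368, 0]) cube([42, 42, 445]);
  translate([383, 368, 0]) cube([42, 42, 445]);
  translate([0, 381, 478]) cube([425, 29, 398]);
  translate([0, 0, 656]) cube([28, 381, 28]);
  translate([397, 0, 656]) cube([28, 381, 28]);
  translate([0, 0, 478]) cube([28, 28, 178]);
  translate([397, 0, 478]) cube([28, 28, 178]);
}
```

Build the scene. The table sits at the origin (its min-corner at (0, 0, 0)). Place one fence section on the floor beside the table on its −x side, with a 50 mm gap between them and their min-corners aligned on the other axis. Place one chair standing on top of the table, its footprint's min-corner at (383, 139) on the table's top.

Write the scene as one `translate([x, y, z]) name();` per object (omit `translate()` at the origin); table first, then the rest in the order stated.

table();
translate([-2246, 0, 0]) fence_section();
translate([383, 139, 741]) chair();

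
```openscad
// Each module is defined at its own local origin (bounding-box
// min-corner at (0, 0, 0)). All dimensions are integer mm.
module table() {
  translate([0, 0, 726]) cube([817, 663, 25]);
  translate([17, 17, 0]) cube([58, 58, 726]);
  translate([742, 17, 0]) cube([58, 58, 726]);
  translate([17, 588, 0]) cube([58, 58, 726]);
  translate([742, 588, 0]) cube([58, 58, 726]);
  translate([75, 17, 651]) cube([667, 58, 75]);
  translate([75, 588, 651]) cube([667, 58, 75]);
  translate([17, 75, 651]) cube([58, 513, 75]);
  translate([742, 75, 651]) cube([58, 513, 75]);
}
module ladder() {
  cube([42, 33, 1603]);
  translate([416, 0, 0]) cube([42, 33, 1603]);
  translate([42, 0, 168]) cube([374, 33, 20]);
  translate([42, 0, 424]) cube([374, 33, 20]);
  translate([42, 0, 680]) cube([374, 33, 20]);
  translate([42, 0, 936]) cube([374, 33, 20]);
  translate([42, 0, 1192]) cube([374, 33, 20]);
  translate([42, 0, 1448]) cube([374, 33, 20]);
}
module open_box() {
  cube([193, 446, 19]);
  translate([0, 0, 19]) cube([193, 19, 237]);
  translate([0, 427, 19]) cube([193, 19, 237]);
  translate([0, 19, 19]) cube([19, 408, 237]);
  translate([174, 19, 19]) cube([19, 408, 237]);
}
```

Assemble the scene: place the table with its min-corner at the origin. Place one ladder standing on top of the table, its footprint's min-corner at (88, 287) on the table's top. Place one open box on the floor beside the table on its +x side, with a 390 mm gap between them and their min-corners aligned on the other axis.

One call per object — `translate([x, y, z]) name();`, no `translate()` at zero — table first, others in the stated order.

table();
translate([88, 287, 751]) ladder();
translate([1207, 0, 0]) open_box();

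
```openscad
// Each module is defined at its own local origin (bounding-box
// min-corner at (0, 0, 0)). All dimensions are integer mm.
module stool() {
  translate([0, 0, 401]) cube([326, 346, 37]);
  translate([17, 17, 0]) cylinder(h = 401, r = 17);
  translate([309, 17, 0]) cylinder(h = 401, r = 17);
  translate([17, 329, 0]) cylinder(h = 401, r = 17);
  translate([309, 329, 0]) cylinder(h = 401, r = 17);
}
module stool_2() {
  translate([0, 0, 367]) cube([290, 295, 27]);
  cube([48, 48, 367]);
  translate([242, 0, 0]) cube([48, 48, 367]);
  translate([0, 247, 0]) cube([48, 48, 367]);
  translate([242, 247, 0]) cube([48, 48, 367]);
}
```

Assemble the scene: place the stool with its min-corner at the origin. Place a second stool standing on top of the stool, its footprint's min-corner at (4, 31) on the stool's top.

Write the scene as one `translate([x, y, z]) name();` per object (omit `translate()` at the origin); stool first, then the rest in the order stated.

stool();
translate([4, 31, 438]) stool_2();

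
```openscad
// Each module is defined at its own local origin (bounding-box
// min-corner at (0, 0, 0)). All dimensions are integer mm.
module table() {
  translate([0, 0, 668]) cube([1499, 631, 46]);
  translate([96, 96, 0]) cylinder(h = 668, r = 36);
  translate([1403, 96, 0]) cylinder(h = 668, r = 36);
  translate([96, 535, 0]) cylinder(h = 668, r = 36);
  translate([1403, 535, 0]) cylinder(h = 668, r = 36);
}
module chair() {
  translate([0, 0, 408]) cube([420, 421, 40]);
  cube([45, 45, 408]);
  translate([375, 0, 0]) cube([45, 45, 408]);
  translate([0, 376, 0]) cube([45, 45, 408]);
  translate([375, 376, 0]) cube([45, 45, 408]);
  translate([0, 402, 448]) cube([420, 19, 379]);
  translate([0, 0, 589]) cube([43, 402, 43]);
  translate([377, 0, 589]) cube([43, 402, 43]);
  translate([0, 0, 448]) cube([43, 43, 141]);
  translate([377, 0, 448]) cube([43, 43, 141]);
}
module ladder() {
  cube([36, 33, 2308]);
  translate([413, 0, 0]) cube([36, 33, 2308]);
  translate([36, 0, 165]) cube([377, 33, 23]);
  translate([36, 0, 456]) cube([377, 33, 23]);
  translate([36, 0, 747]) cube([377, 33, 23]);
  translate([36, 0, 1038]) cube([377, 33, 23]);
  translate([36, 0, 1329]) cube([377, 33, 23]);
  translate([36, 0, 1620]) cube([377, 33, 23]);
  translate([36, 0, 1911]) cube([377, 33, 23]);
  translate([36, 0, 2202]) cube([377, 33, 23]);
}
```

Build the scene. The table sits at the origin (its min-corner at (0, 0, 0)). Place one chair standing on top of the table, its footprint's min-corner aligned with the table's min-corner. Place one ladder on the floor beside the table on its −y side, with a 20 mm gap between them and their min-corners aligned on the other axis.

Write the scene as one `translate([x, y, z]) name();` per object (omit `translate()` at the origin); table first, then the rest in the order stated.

table();
translate([0, 0, 714]) chair();
translate([0, -53, 0]) ladder();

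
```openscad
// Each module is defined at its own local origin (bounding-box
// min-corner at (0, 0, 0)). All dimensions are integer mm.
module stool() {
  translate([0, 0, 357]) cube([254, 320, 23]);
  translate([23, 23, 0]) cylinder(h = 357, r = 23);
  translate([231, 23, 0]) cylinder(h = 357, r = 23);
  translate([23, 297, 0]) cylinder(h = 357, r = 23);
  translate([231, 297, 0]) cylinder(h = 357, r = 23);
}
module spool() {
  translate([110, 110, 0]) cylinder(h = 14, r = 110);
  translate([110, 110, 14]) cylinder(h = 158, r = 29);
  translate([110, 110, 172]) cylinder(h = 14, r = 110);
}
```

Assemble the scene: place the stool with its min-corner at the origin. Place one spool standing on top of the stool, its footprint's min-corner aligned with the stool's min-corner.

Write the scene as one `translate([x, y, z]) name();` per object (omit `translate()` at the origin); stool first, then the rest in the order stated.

stool();
translate([0, 0, 380]) spool();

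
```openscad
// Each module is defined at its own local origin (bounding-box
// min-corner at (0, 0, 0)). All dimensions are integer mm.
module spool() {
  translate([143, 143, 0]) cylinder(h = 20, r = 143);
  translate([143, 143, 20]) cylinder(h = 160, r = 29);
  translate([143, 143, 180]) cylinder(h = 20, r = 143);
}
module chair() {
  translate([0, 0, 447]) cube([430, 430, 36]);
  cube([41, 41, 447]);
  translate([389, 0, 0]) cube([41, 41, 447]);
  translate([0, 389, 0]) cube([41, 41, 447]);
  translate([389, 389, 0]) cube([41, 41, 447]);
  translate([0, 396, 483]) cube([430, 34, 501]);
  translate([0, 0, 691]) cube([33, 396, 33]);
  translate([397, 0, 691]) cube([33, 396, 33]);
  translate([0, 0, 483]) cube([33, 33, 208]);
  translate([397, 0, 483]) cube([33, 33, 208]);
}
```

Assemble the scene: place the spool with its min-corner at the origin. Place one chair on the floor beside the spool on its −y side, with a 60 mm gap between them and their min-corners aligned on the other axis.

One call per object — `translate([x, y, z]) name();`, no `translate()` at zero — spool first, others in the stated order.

spool();
translate([0, -490, 0]) chair();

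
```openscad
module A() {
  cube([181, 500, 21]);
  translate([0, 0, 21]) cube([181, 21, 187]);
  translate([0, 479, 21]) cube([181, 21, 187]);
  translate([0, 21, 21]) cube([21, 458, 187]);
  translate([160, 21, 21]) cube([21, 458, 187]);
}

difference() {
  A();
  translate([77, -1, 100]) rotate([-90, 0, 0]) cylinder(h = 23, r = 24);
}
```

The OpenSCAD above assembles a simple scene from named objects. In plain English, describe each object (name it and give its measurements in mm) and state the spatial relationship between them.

A is an open-topped rectangular box: outside dimensions 181×500×208 mm, with a uniform wall and base thickness of 21 mm. The base is a full 181×500 slab on the floor; four walls sit on top of the base. The front and back walls (the −y and +y sides) span the full width; the two side walls fit between them.

The open box has a circular hole of radius 24 mm through its front wall, centred at (x = 77, z = 100).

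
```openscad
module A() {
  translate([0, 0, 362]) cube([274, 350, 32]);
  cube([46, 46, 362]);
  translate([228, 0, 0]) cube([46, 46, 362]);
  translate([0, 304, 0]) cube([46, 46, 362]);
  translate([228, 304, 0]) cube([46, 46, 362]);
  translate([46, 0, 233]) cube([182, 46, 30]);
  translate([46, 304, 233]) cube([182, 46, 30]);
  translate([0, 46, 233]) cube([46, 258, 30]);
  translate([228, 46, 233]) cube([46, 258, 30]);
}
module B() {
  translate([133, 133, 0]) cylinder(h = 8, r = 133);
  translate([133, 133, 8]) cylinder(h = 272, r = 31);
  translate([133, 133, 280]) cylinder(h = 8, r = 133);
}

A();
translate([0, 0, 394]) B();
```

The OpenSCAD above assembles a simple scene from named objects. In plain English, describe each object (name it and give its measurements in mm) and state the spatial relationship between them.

A is a simple wooden stool: a rectangular seat 274 mm (x) by 350 mm (y), 32 mm thick, top face at z = 394 mm, on four square legs, each 46×46 mm in cross-section. The legs rest on z = 0, each flush with a corner of the seat. Four stretchers, 46 mm wide and 30 mm tall, connect adjacent legs with their undersides at z = 233 mm, each running between the inner faces of the legs it joins and aligned with the legs' outer faces on the other axis.

B is a spool: two coaxial disc flanges of radius 133 mm and thickness 8 mm, joined by a core cylinder of radius 31 mm and height 272 mm. The lower flange rests on z = 0 and the three cylinders share a vertical axis.

The spool is on top of the stool.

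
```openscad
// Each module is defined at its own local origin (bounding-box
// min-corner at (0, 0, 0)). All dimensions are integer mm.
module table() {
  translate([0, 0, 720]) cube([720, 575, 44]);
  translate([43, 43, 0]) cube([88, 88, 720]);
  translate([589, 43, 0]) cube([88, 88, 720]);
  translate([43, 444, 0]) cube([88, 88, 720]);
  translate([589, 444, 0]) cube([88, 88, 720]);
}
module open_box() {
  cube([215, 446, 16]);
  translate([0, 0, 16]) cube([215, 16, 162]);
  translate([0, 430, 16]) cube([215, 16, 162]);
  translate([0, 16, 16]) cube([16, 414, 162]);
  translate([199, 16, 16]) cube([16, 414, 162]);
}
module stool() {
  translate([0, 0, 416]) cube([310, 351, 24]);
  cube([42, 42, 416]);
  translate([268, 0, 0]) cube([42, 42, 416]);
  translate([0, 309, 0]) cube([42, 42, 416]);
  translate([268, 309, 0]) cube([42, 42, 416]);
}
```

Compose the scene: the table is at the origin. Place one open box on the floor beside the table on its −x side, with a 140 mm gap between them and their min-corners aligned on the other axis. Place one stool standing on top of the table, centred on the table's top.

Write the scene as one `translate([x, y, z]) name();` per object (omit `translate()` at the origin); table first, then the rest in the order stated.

table();
translate([-355, 0, 0]) open_box();
translate([205, 112, 764]) stool();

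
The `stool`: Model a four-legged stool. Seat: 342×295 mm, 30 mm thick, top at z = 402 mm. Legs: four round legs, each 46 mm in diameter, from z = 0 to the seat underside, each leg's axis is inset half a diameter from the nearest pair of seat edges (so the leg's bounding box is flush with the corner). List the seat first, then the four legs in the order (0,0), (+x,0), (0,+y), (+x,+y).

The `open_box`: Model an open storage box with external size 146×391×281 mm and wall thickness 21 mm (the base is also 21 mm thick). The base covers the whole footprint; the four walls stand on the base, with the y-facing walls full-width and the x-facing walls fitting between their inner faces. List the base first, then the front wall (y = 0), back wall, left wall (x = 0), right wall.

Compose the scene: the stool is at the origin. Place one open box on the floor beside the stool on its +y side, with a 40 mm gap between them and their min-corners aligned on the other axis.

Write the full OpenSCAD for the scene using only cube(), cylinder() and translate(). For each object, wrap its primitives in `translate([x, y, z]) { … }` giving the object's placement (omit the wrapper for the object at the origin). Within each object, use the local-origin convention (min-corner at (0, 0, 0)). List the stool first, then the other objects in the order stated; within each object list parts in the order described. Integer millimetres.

translate([0, 0, 372]) cube([342, 295, 30]);
translate([23, 23, 0]) cylinder(h = 372, r = 23);
translate([319, 23, 0]) cylinder(h = 372, r = 23);
translate([23, 272, 0]) cylinder(h = 372, r = 23);
translate([319, 272, 0]) cylinder(h = 372, r = 23);
translate([0, 335, 0]) {
  cube([146, 391, 21]);
  translate([0, 0, 21]) cube([146, 21, 260]);
  translate([0, 370, 21]) cube([146, 21, 260]);
  translate([0, 21, 21]) cube([21, 349, 260]);
  translate([125, 21, 21]) cube([21, 349, 260]);
}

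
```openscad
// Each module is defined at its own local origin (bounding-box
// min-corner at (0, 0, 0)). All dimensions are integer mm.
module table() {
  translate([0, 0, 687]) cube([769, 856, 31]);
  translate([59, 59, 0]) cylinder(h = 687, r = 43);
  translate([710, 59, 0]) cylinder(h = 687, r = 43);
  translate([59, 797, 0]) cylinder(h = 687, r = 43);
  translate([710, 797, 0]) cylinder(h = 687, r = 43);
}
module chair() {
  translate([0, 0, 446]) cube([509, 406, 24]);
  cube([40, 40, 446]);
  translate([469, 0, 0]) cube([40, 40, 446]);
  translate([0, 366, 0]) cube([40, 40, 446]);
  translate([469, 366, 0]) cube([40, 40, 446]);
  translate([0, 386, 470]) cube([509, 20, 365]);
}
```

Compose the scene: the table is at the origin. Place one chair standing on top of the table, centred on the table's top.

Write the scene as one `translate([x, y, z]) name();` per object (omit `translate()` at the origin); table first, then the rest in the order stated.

table();
translate([130, 225, 718]) chair();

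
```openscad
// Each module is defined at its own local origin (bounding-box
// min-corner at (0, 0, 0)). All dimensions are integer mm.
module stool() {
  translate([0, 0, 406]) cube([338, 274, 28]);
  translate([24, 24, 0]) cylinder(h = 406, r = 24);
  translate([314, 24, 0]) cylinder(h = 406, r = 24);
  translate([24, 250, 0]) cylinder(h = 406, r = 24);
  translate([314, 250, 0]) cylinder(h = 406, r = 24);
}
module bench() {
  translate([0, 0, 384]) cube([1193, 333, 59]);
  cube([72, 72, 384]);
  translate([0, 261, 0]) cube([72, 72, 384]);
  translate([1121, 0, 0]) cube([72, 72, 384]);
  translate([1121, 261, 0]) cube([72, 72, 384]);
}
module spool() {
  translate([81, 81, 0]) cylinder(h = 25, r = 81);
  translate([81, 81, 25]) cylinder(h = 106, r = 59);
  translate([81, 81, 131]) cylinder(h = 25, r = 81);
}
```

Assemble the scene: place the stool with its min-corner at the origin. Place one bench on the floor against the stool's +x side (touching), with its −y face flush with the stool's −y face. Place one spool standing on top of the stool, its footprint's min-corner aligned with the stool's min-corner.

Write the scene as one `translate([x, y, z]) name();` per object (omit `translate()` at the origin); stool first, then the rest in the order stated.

stool();
translate([338, 0, 0]) bench();
translate([0, 0, 434]) spool();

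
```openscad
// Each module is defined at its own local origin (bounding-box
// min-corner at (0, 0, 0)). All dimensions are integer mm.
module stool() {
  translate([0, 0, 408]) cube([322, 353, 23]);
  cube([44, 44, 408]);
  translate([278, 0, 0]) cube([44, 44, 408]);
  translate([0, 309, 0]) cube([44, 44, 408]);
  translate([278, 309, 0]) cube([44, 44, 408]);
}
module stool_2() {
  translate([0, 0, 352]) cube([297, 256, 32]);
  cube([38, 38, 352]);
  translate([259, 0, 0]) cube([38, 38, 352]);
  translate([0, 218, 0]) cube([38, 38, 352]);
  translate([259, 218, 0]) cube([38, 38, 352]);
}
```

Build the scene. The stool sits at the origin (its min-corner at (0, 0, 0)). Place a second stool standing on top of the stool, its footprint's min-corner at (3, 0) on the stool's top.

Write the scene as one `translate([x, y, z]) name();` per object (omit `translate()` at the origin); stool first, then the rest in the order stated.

stool();
translate([3, 0, 431]) stool_2();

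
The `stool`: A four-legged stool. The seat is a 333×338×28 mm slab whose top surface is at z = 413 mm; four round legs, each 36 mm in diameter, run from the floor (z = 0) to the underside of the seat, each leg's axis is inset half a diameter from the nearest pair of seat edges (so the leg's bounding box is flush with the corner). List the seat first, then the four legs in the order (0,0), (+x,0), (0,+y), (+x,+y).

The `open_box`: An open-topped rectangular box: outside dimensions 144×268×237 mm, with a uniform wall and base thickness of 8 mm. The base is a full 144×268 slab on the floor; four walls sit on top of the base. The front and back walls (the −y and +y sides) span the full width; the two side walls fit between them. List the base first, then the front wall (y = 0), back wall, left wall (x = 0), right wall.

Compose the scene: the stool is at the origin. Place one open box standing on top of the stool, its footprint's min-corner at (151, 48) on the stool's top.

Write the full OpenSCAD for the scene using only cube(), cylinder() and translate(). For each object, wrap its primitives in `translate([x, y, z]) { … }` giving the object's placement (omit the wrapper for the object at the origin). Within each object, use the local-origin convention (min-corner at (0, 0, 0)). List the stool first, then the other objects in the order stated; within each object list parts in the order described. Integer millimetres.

translate([0, 0, 385]) cube([333, 338, 28]);
translate([18, 18, 0]) cylinder(h = 385, r = 18);
translate([315, 18, 0]) cylinder(h = 385, r = 18);
translate([18, 320, 0]) cylinder(h = 385, r = 18);
translate([315, 320, 0]) cylinder(h = 385, r = 18);
translate([151, 48, 413]) {
  cube([144, 268, 8]);
  translate([0, 0, 8]) cube([144, 8, 229]);
  translate([0, 260, 8]) cube([144, 8, 229]);
  translate([0, 8, 8]) cube([8, 252, 229]);
  translate([136, 8, 8]) cube([8, 252, 229]);
}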